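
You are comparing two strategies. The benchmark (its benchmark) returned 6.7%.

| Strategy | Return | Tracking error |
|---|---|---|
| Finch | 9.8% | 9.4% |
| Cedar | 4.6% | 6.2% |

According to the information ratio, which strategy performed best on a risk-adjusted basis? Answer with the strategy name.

Finch: IR = (9.8% − 6.7%) / 9.4% = 0.330
Cedar: IR = (4.6% − 6.7%) / 6.2% = -0.339
Highest: Finch (0.330).

Finch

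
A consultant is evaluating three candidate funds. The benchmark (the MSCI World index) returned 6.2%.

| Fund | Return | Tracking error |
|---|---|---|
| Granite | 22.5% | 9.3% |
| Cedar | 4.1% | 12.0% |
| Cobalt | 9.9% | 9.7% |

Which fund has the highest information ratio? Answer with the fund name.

Granite

Granite: IR = (22.5% − 6.2%) / 9.3% = 1.753
Cedar: IR = (4.1% − 6.2%) / 12.0% = -0.175
Cobalt: IR = (9.9% − 6.2%) / 9.7% = 0.381
Highest: Granite (1.753).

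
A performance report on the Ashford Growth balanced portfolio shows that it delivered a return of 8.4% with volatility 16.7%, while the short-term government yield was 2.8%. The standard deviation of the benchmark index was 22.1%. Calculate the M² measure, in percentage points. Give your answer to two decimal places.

10.21

Sharpe = (Rp − Rf) / σp = (8.4% − 2.8%) / 16.7% = 0.3353
M² = Rf + Sharpe × σm = 2.8% + 0.3353 × 22.1% = 10.2101%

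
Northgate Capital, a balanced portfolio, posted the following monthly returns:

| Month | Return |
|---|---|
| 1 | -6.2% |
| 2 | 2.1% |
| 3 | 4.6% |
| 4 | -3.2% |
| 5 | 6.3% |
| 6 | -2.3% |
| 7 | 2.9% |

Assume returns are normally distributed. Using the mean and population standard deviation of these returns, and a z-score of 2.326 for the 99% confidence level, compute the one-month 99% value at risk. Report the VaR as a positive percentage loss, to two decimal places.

Mean return μ = 4.20 / 7 = 0.6000%
Σ(r − μ)² = 125.1200; population σ = √(125.1200/7) = 4.2278%
VaR = −(μ − z·σ) = −(0.6000 − 2.326 × 4.2278) = −(-9.2339) = 9.2339%

9.23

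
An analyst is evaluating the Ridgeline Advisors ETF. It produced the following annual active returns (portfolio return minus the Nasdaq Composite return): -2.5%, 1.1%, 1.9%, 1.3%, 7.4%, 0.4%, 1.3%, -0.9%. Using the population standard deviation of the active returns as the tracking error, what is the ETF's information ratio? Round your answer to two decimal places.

r̄ = (-2.5 + 1.1 + 1.9 + 1.3 + 7.4 + 0.4 + 1.3 − 0.9) / 8 = 10.00 / 8 = 1.2500%
Σ(r − r̄)² = (-2.5 − 1.2500)² + (1.1 − 1.2500)² + … = 57.6800
population σ = √(57.6800 / 8) = √7.2100 = 2.6851%
IR = r̄ / tracking error = 1.2500 / 2.6851 = 0.4655

0.47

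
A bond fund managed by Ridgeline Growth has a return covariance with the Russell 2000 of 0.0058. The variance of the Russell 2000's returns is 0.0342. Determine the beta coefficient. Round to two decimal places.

β = Cov(Rp, Rm) / Var(Rm) = 0.0058 / 0.0342 = 0.1696

0.17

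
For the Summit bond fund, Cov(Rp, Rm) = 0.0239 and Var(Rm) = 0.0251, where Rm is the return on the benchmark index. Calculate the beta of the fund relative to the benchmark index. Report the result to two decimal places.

0.95

β = Cov(Rp, Rm) / Var(Rm) = 0.0239 / 0.0251 = 0.9522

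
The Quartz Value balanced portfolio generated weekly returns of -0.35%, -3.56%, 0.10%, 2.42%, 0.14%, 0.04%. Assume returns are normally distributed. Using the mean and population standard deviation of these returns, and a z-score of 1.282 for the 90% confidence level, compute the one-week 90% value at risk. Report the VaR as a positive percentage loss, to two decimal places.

2.45

r̄ = (-0.35 − 3.56 + 0.1 + 2.42 + 0.14 + 0.04) / 6 = -0.2017%
Population std dev = √[18.4397 / 6] = 1.7531%
VaR = −(r̄ − z·σ) = −(-0.2017 − 1.282 × 1.7531) = −(-2.4492) = 2.4492%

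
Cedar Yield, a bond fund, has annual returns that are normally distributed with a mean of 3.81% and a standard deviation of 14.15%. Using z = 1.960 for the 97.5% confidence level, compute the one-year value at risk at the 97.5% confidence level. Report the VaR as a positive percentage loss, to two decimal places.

VaR (as % loss) = −(μ − z·σ) = −(3.81% − 1.960 × 14.15%) = −(-23.9240%) = 23.9240%

23.92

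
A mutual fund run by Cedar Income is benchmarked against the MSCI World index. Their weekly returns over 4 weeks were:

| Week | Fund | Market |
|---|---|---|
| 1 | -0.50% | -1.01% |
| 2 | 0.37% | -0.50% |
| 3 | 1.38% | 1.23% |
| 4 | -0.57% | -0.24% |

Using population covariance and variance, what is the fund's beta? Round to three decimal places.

0.809

r̄p = 0.1700%,  r̄m = -0.1300%
Cov = Σ(rp − r̄p)(rm − r̄m) / 4 = 0.5607
Var(rm) = Σ(rm − r̄m)² / 4 = 0.6933
β = Cov / Var = 0.5607 / 0.6933 = 0.8087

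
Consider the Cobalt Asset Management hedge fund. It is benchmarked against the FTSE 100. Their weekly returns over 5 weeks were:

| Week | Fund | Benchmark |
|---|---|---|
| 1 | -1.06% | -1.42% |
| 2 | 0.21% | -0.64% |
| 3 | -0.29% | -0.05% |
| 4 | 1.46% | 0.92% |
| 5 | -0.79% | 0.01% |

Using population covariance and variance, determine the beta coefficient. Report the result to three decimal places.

0.871

r̄p = -0.0940%,  r̄m = -0.2360%
Cov = Σ(rp − r̄p)(rm − r̄m) / 5 = 0.5219
Var(rm) = Σ(rm − r̄m)² / 5 = 0.5993
β = Cov / Var = 0.5219 / 0.5993 = 0.8708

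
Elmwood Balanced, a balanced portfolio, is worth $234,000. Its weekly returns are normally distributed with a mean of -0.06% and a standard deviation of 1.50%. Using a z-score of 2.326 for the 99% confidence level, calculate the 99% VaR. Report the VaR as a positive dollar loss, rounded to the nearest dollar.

$8,305

Return at the 99% tail: μ − z·σ = -0.06% − 2.326 × 1.50% = -0.06 − 3.4890 = -3.5490%
VaR = −(-3.5490%) × $234,000 = 3.5490% × $234,000 = $8,305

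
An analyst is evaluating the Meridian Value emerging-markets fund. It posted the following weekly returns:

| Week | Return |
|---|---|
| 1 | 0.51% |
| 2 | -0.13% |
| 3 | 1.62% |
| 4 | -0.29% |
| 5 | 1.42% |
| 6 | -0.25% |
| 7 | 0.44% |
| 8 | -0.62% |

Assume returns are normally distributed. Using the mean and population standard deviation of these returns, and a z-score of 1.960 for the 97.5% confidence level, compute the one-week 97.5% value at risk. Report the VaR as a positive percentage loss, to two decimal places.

r̄ = (0.51 − 0.13 + 1.62 − 0.29 + 1.42 − 0.25 + 0.44 − 0.62) / 8 = 0.3375%
Population std dev = √[4.7312 / 8] = 0.7690%
VaR = −(r̄ − z·σ) = −(0.3375 − 1.960 × 0.7690) = −(-1.1697) = 1.1697%

1.17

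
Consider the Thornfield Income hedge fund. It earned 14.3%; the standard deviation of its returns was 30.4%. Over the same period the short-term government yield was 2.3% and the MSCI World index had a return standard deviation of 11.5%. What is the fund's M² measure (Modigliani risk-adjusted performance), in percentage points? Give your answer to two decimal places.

6.84

Sharpe = (Rp − Rf) / σp = (14.3% − 2.3%) / 30.4% = 0.3947
M² = Rf + Sharpe × σm = 2.3% + 0.3947 × 11.5% = 6.8391%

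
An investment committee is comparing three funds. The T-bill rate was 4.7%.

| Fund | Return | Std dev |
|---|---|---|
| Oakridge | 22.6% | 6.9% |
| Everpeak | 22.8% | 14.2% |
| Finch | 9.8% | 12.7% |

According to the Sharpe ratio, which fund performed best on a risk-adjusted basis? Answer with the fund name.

Oakridge

Oakridge: Sharpe ratio = (22.6% − 4.7%) / 6.9% = 2.594
Everpeak: Sharpe ratio = (22.8% − 4.7%) / 14.2% = 1.275
Finch: Sharpe ratio = (9.8% − 4.7%) / 12.7% = 0.402
Highest: Oakridge (2.594).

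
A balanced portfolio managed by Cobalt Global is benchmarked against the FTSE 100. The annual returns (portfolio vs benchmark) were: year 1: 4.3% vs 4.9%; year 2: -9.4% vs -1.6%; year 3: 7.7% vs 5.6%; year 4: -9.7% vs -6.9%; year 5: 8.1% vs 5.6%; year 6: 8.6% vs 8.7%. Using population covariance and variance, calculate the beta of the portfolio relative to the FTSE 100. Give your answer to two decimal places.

r̄p = 1.6000%,  r̄m = 2.7167%
Cov = Σ(rp − r̄p)(rm − r̄m) / 6 = 40.0433
Var(rm) = Σ(rm − r̄m)² / 6 = 28.0514
β = Cov / Var = 40.0433 / 28.0514 = 1.4275

1.43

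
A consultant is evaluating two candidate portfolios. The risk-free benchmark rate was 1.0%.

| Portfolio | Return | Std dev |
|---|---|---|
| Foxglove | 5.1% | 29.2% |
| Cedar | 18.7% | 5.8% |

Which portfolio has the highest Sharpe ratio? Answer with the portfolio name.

Foxglove: Sharpe ratio = (5.1% − 1.0%) / 29.2% = 0.140
Cedar: Sharpe ratio = (18.7% − 1.0%) / 5.8% = 3.052
Highest: Cedar (3.052).

Cedar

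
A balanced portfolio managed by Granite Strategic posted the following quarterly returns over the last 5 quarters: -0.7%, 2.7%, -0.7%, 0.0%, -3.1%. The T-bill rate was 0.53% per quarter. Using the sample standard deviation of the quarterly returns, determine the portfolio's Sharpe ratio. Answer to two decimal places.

-0.43

μ = (-0.7 + 2.7 − 0.7 + 0 − 3.1) / 5 = -0.3600%
Sample σ = √[Σ(r − μ)² / 4] = √[17.2320 / 4] = √4.3080 = 2.0756%
Sharpe = (μ − rf) / σ = (-0.3600 − 0.53) / 2.0756 = -0.8900 / 2.0756 = -0.4288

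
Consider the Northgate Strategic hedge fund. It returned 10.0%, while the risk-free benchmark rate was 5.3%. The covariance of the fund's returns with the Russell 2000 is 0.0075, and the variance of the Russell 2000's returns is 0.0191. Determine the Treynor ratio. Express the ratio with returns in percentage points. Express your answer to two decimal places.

11.97

β = Cov / Var = 0.0075 / 0.0191 = 0.3927
Treynor = (Rp − Rf) / β = (10.0% − 5.3%) / 0.3927 = 4.70 / 0.3927 = 11.9684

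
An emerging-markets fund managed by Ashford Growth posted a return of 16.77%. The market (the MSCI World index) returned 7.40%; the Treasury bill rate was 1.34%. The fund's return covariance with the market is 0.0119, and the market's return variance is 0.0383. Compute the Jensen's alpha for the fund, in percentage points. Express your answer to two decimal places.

β = Cov / Var = 0.0119 / 0.0383 = 0.3107
E[R] = Rf + β(Rm − Rf) = 1.34% + 0.3107 × (7.40% − 1.34%) = 3.2228%
α = Rp − E[R] = 16.77% − 3.2228% = 13.5472

13.55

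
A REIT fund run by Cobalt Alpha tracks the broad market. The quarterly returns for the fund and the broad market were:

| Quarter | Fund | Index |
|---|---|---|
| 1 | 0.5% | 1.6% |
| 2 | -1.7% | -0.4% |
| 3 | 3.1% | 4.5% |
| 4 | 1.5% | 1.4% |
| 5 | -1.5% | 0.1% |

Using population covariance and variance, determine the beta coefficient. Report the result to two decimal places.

r̄p = 0.3800%,  r̄m = 1.4400%
Cov = Σ(rp − r̄p)(rm − r̄m) / 5 = 2.9288
Var(rm) = Σ(rm − r̄m)² / 5 = 2.9144
β = Cov / Var = 2.9288 / 2.9144 = 1.0049

1.00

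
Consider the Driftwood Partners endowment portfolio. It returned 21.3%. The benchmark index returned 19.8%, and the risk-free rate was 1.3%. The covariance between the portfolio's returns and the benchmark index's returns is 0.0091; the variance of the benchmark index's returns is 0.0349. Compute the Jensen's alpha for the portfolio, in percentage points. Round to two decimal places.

β = Cov / Var = 0.0091 / 0.0349 = 0.2607
E[R] = Rf + β(Rm − Rf) = 1.3% + 0.2607 × (19.8% − 1.3%) = 6.1230%
α = Rp − E[R] = 21.3% − 6.1230% = 15.1770

15.18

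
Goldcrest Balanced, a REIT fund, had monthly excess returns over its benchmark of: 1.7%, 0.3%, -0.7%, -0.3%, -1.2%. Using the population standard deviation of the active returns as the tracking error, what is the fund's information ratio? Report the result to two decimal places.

-0.04

Mean return r̄ = -0.20 / 5 = -0.0400%
Population σ = √[Σ(r − r̄)² / 5] = √[4.9920 / 5] = √0.9984 = 0.9992%
IR = r̄ / tracking error = -0.0400 / 0.9992 = -0.0400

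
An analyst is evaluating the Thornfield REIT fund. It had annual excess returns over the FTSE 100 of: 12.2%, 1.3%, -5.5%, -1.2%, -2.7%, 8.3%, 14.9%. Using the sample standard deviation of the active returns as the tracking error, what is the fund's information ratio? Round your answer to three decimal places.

0.494

Mean return μ = 27.30 / 7 = 3.9000%
Σ(r − μ)² = (12.2 − 3.9000)² + (1.3 − 3.9000)² + … = 373.9400
sample σ = √(373.9400 / 6) = √62.3233 = 7.8945%
IR = μ / tracking error = 3.9000 / 7.8945 = 0.4940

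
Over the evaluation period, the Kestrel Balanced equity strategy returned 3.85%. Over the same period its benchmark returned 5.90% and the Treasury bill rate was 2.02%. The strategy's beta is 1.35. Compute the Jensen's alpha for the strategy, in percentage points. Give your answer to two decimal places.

-3.41

CAPM expected return = Rf + β(Rm − Rf) = 2.02% + 1.35 × (5.90% − 2.02%) = 2.02 + 1.35 × 3.88 = 7.2580%
Jensen's α = Rp − E[R] = 3.85% − 7.2580% = -3.4080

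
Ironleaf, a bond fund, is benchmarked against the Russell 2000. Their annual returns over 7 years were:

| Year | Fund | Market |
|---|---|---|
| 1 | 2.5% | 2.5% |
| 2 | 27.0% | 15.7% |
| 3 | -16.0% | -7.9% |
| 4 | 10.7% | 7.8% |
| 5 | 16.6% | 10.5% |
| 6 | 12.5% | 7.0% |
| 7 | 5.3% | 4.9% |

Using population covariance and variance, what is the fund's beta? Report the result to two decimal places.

r̄p = 8.3714%,  r̄m = 5.7857%
Cov = Σ(rp − r̄p)(rm − r̄m) / 7 = 84.1053
Var(rm) = Σ(rm − r̄m)² / 7 = 46.4184
β = Cov / Var = 84.1053 / 46.4184 = 1.8119

1.81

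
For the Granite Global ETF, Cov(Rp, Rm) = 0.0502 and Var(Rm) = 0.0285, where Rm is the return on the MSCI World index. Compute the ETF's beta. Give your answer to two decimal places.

1.76

β = Cov(Rp, Rm) / Var(Rm) = 0.0502 / 0.0285 = 1.7614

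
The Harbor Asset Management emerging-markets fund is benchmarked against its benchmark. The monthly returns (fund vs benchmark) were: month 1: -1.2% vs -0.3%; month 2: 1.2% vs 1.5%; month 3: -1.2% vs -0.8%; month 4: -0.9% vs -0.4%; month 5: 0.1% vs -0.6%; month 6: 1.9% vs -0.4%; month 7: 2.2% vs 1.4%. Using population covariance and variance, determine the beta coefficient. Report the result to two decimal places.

r̄p = 0.3000%,  r̄m = 0.0571%
Cov = Σ(rp − r̄p)(rm − r̄m) / 7 = 0.8029
Var(rm) = Σ(rm − r̄m)² / 7 = 0.7996
β = Cov / Var = 0.8029 / 0.7996 = 1.0041

1.00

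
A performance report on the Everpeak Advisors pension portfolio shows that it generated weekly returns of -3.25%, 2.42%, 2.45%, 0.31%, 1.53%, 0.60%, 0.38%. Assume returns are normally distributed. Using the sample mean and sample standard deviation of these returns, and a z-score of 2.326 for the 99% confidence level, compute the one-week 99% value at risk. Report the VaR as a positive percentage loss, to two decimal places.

3.87

r̄ = (-3.25 + 2.42 + 2.45 + 0.31 + 1.53 + 0.6 + 0.38) / 7 = 4.440 / 7 = 0.6343%
Sample std dev = √[22.5466 / 6] = 1.9385%
VaR = −(r̄ − z·σ) = −(0.6343 − 2.326 × 1.9385) = −(-3.8747) = 3.8747%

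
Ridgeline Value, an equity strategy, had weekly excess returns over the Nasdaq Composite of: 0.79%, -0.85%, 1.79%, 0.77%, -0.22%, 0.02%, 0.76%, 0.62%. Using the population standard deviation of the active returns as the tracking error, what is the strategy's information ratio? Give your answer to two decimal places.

0.62

r̄ = (0.79 − 0.85 + 1.79 + 0.77 − 0.22 + 0.02 + 0.76 + 0.62) / 8 = 0.4600%
Σ(r − r̄)² = (0.79 − 0.4600)² + (-0.85 − 0.4600)² + (1.79 − 0.4600)² + … = 4.4616
σ = √[4.4616 / 8] = 0.7468%
IR = r̄ / tracking error = 0.4600 / 0.7468 = 0.6160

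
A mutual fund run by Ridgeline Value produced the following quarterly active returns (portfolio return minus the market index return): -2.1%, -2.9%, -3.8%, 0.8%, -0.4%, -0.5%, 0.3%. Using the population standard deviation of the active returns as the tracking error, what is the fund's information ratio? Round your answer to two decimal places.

Mean return r̄ = -8.60 / 7 = -1.2286%
Σ(r − r̄)² = (-2.1 − (-1.2286))² + (-2.9 − (-1.2286))² + (-3.8 − (-1.2286))² + … = 17.8343
population σ = √(17.8343 / 7) = √2.5478 = 1.5962%
IR = r̄ / tracking error = -1.2286 / 1.5962 = -0.7697

-0.77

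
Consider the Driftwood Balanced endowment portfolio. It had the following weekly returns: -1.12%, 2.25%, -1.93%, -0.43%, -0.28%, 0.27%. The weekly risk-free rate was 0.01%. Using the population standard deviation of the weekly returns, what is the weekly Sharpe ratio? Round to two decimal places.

r̄ = (-1.12 + 2.25 − 1.93 − 0.43 − 0.28 + 0.27) / 6 = -0.2067%
Population σ = √[Σ(r − r̄)² / 6] = √[10.1217 / 6] = √1.6870 = 1.2988%
Sharpe = (r̄ − rf) / σ = (-0.2067 − 0.01) / 1.2988 = -0.2167 / 1.2988 = -0.1668

-0.17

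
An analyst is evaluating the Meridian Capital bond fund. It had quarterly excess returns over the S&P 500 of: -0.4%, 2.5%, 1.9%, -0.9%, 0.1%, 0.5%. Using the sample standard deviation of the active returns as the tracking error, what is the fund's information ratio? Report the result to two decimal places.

0.46

μ = (-0.4 + 2.5 + 1.9 − 0.9 + 0.1 + 0.5) / 6 = 3.70 / 6 = 0.6167%
Σ(r − μ)² = (-0.4 − 0.6167)² + (2.5 − 0.6167)² + … = 8.8083
σ = √[8.8083 / 5] = 1.3273%
IR = μ / tracking error = 0.6167 / 1.3273 = 0.4646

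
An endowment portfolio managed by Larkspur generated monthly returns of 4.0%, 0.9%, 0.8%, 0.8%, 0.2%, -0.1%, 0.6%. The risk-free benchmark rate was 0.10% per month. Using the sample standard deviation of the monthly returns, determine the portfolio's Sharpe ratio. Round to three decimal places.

Mean return r̄ = 7.20 / 7 = 1.0286%
Σ(r − r̄)² = 11.0943; sample σ = √(11.0943/6) = 1.3598%
Sharpe = (r̄ − rf) / σ = (1.0286 − 0.1) / 1.3598 = 0.9286 / 1.3598 = 0.6829

0.683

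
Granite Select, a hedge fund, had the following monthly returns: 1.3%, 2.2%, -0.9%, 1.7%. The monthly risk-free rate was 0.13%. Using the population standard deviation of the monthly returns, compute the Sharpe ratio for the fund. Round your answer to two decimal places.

0.80

μ = (1.3 + 2.2 − 0.9 + 1.7) / 4 = 4.30 / 4 = 1.0750%
Σ(r − μ)² = (1.3 − 1.0750)² + (2.2 − 1.0750)² + … = 5.6075
σ = √[5.6075 / 4] = 1.1840%
Sharpe = (μ − rf) / σ = (1.0750 − 0.13) / 1.1840 = 0.9450 / 1.1840 = 0.7981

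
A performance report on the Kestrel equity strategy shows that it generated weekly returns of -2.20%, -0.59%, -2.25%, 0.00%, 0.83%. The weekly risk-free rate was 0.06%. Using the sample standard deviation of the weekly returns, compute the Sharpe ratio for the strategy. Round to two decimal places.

-0.66

r̄ = (-2.2 − 0.59 − 2.25 + 0 + 0.83) / 5 = -0.8420%
Σ(r − r̄)² = (-2.2 − (-0.8420))² + (-0.59 − (-0.8420))² + … = 7.3947
σ = √[7.3947 / 4] = 1.3597%
Sharpe = (r̄ − rf) / σ = (-0.8420 − 0.06) / 1.3597 = -0.9020 / 1.3597 = -0.6634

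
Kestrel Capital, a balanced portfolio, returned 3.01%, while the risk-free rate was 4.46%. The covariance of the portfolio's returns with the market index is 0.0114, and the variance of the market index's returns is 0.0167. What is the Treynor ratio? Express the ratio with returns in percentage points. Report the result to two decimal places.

β = Cov / Var = 0.0114 / 0.0167 = 0.6826
Treynor = (Rp − Rf) / β = (3.01% − 4.46%) / 0.6826 = -1.45 / 0.6826 = -2.1242

-2.12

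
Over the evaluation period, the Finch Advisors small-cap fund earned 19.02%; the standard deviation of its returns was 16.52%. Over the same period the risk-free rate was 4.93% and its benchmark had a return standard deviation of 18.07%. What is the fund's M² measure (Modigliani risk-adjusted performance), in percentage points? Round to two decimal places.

Sharpe = (Rp − Rf) / σp = (19.02% − 4.93%) / 16.52% = 0.8529
M² = Rf + Sharpe × σm = 4.93% + 0.8529 × 18.07% = 20.3419%

20.34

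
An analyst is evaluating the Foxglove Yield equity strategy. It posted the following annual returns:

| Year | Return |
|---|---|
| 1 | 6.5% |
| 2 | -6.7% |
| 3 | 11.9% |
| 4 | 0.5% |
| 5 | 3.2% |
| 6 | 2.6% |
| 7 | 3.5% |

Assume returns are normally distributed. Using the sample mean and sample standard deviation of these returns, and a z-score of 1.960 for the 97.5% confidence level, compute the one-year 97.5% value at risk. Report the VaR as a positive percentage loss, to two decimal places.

8.02

r̄ = (6.5 − 6.7 + 11.9 + 0.5 + 3.2 + 2.6 + 3.5) / 7 = 21.50 / 7 = 3.0714%
Σ(r − r̄)² = 192.2143; sample σ = √(192.2143/6) = 5.6600%
VaR = −(r̄ − z·σ) = −(3.0714 − 1.960 × 5.6600) = −(-8.0222) = 8.0222%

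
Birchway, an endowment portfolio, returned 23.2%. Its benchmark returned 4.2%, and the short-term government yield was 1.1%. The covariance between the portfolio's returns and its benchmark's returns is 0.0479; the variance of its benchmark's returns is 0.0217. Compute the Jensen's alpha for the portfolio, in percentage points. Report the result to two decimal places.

15.26

β = Cov / Var = 0.0479 / 0.0217 = 2.2074
E[R] = Rf + β(Rm − Rf) = 1.1% + 2.2074 × (4.2% − 1.1%) = 7.9429%
α = Rp − E[R] = 23.2% − 7.9429% = 15.2571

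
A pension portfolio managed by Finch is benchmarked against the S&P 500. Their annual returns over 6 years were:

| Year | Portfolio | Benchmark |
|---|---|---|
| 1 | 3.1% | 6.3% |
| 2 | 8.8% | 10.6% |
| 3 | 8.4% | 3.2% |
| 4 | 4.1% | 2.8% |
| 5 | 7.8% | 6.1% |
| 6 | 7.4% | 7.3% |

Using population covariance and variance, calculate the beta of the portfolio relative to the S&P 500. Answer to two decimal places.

0.32

r̄p = 6.6000%,  r̄m = 6.0500%
Cov = Σ(rp − r̄p)(rm − r̄m) / 6 = 2.1983
Var(rm) = Σ(rm − r̄m)² / 6 = 6.8358
β = Cov / Var = 2.1983 / 6.8358 = 0.3216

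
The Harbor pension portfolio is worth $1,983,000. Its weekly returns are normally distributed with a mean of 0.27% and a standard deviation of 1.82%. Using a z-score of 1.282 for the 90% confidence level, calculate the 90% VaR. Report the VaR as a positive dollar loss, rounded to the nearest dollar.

Return at the 90% tail: μ − z·σ = 0.27% − 1.282 × 1.82% = 0.27 − 2.33324 = -2.06324%
VaR = −(-2.06324%) × $1,983,000 = 2.06324% × $1,983,000 = $40,914

$40,914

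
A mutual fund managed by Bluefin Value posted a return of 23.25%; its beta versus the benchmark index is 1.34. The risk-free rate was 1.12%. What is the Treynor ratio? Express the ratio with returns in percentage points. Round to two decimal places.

16.51

Treynor = (Rp − Rf) / β = (23.25% − 1.12%) / 1.34 = 22.13 / 1.34 = 16.5149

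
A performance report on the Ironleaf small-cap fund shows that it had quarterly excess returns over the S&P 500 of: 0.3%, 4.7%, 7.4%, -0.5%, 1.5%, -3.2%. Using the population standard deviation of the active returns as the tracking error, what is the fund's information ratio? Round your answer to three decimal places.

μ = (0.3 + 4.7 + 7.4 − 0.5 + 1.5 − 3.2) / 6 = 1.7000%
Population std dev = √[72.3400 / 6] = 3.4723%
IR = μ / tracking error = 1.7000 / 3.4723 = 0.4896

0.490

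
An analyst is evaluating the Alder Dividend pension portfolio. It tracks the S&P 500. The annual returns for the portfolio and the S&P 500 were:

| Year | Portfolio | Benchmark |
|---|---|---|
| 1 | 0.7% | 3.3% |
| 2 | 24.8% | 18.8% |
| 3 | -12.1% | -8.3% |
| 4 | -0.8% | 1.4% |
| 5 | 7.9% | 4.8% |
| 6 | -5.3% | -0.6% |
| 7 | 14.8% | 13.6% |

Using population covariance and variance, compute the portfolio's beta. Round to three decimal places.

r̄p = 4.2857%,  r̄m = 4.7143%
Cov = Σ(rp − r̄p)(rm − r̄m) / 7 = 95.5445
Var(rm) = Σ(rm − r̄m)² / 7 = 69.7098
β = Cov / Var = 95.5445 / 69.7098 = 1.3706

1.371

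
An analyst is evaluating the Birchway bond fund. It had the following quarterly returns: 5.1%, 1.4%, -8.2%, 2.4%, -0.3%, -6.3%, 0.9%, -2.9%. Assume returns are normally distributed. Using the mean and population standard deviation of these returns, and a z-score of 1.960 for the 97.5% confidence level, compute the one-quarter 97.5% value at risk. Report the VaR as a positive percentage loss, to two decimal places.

9.25

Mean return r̄ = -7.90 / 8 = -0.9875%
Σ(r − r̄)² = 142.1688; population σ = √(142.1688/8) = 4.2156%
VaR = −(r̄ − z·σ) = −(-0.9875 − 1.960 × 4.2156) = −(-9.2501) = 9.2501%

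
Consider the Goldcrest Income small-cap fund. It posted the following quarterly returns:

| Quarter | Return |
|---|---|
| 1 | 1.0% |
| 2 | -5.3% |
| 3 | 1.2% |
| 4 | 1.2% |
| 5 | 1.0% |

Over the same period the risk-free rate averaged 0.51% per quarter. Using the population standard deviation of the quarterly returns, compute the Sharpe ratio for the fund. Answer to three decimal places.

-0.269

r̄ = (1 − 5.3 + 1.2 + 1.2 + 1) / 5 = -0.1800%
Σ(r − r̄)² = (1 − (-0.1800))² + (-5.3 − (-0.1800))² + (1.2 − (-0.1800))² + … = 32.8080
population σ = √(32.8080 / 5) = √6.5616 = 2.5616%
Sharpe = (r̄ − rf) / σ = (-0.1800 − 0.51) / 2.5616 = -0.6900 / 2.5616 = -0.2694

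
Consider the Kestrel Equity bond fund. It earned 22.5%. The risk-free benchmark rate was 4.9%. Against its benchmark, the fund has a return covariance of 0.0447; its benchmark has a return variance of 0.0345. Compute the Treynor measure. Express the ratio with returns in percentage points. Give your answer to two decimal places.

β = Cov / Var = 0.0447 / 0.0345 = 1.2957
Treynor = (Rp − Rf) / β = (22.5% − 4.9%) / 1.2957 = 17.60 / 1.2957 = 13.5834

13.58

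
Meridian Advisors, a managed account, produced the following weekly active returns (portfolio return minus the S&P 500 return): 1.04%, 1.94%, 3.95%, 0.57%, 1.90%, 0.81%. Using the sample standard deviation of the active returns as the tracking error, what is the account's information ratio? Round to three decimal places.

r̄ = (1.04 + 1.94 + 3.95 + 0.57 + 1.9 + 0.81) / 6 = 10.210 / 6 = 1.7017%
Σ(r − r̄)² = (1.04 − 1.7017)² + (1.94 − 1.7017)² + (3.95 − 1.7017)² + … = 7.6647
σ = √[7.6647 / 5] = 1.2381%
IR = r̄ / tracking error = 1.7017 / 1.2381 = 1.3744

1.374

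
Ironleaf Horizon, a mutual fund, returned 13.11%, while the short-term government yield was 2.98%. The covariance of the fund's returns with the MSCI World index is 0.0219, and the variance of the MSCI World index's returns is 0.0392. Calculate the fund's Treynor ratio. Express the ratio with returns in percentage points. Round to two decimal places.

β = Cov / Var = 0.0219 / 0.0392 = 0.5587
Treynor = (Rp − Rf) / β = (13.11% − 2.98%) / 0.5587 = 10.13 / 0.5587 = 18.1314

18.13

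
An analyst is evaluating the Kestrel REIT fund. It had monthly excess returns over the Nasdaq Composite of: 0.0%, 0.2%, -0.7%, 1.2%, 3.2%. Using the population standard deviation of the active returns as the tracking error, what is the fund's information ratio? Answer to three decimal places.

μ = (0 + 0.2 − 0.7 + 1.2 + 3.2) / 5 = 0.7800%
Population σ = √[Σ(r − μ)² / 5] = √[9.1680 / 5] = √1.8336 = 1.3541%
IR = μ / tracking error = 0.7800 / 1.3541 = 0.5760

0.576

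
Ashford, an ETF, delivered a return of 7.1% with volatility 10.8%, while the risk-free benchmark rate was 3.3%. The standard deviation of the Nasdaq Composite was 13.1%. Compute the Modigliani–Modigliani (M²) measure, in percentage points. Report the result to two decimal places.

Sharpe = (Rp − Rf) / σp = (7.1% − 3.3%) / 10.8% = 0.3519
M² = Rf + Sharpe × σm = 3.3% + 0.3519 × 13.1% = 7.9099%

7.91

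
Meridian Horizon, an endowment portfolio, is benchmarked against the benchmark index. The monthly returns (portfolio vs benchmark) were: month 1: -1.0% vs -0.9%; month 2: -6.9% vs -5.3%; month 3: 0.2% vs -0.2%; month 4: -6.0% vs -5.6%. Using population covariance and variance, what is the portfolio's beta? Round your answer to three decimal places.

1.232

r̄p = -3.4250%,  r̄m = -3.0000%
Cov = Σ(rp − r̄p)(rm − r̄m) / 4 = 7.4825
Var(rm) = Σ(rm − r̄m)² / 4 = 6.0750
β = Cov / Var = 7.4825 / 6.0750 = 1.2317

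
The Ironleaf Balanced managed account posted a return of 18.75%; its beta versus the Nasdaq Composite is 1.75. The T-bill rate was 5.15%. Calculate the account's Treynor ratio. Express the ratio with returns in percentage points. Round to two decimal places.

Treynor = (Rp − Rf) / β = (18.75% − 5.15%) / 1.75 = 13.60 / 1.75 = 7.7714

7.77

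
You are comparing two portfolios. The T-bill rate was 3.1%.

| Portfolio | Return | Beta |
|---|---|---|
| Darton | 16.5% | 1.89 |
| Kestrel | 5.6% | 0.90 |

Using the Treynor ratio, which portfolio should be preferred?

Darton: Treynor = (16.5% − 3.1%) / 1.89 = 7.090
Kestrel: Treynor = (5.6% − 3.1%) / 0.90 = 2.778
Highest: Darton (7.090).

Darton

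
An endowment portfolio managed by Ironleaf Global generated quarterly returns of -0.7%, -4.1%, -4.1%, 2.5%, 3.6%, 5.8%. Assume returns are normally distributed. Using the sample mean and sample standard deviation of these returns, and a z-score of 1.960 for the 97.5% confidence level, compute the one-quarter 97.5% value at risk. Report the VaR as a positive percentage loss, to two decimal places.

7.60

Mean return μ = 3.00 / 6 = 0.5000%
Σ(r − μ)² = (-0.7 − 0.5000)² + (-4.1 − 0.5000)² + (-4.1 − 0.5000)² + … = 85.4600
σ = √[85.4600 / 5] = 4.1342%
VaR = −(μ − z·σ) = −(0.5000 − 1.960 × 4.1342) = −(-7.6030) = 7.6030%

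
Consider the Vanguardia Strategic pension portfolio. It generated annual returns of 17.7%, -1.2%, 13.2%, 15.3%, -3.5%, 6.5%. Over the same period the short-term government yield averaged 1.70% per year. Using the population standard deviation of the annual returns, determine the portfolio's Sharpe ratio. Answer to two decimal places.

0.78

Mean return r̄ = 48.00 / 6 = 8.0000%
Population std dev = √[393.5600 / 6] = 8.0990%
Sharpe = (r̄ − rf) / σ = (8.0000 − 1.7) / 8.0990 = 6.3000 / 8.0990 = 0.7779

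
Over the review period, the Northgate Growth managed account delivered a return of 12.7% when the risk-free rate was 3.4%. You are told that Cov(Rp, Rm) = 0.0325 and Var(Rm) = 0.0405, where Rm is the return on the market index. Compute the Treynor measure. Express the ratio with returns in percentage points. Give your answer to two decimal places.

β = Cov / Var = 0.0325 / 0.0405 = 0.8025
Treynor = (Rp − Rf) / β = (12.7% − 3.4%) / 0.8025 = 9.30 / 0.8025 = 11.5888

11.59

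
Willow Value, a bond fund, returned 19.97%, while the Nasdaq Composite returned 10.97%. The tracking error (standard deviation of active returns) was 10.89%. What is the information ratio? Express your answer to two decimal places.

IR = (Rp − Rb) / TE = (19.97% − 10.97%) / 10.89% = 9.00% / 10.89% = 0.8264

0.83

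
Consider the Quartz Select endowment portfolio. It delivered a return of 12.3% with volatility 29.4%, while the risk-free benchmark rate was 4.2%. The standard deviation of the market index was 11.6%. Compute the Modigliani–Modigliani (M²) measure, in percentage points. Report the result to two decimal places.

Sharpe = (Rp − Rf) / σp = (12.3% − 4.2%) / 29.4% = 0.2755
M² = Rf + Sharpe × σm = 4.2% + 0.2755 × 11.6% = 7.3958%

7.40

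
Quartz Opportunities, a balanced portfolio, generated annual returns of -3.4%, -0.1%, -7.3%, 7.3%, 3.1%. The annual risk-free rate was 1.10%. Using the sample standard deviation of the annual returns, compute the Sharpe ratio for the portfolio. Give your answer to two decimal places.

-0.21

Mean return r̄ = -0.40 / 5 = -0.0800%
Σ(r − r̄)² = (-3.4 − (-0.0800))² + (-0.1 − (-0.0800))² + (-7.3 − (-0.0800))² + … = 127.7280
sample σ = √(127.7280 / 4) = √31.9320 = 5.6508%
Sharpe = (r̄ − rf) / σ = (-0.0800 − 1.1) / 5.6508 = -1.1800 / 5.6508 = -0.2088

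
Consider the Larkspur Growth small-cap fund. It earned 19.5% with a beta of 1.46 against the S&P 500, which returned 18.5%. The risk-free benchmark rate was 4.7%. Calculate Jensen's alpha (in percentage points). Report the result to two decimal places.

-5.35

CAPM expected return = Rf + β(Rm − Rf) = 4.7% + 1.46 × (18.5% − 4.7%) = 4.7 + 1.46 × 13.80 = 24.8480%
Jensen's α = Rp − E[R] = 19.5% − 24.8480% = -5.3480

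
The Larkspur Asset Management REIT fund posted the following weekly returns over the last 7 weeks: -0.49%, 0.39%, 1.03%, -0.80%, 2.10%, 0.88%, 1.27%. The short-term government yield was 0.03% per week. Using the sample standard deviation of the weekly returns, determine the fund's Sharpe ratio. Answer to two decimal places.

Mean return μ = 4.380 / 7 = 0.6257%
Sample std dev = √[6.1498 / 6] = 1.0124%
Sharpe = (μ − rf) / σ = (0.6257 − 0.03) / 1.0124 = 0.5957 / 1.0124 = 0.5884

0.59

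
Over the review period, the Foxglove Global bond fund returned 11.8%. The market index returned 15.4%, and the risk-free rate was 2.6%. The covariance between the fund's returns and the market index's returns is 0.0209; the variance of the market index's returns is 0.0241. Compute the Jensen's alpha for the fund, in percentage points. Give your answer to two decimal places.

-1.90

β = Cov / Var = 0.0209 / 0.0241 = 0.8672
E[R] = Rf + β(Rm − Rf) = 2.6% + 0.8672 × (15.4% − 2.6%) = 13.7002%
α = Rp − E[R] = 11.8% − 13.7002% = -1.9002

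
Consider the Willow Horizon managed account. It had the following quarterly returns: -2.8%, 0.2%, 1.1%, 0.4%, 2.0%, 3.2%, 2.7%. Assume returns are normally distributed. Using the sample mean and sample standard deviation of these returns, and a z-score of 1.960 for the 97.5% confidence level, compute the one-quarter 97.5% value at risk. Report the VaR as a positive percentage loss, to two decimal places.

r̄ = (-2.8 + 0.2 + 1.1 + 0.4 + 2 + 3.2 + 2.7) / 7 = 6.80 / 7 = 0.9714%
Σ(r − r̄)² = (-2.8 − 0.9714)² + (0.2 − 0.9714)² + … = 24.1743
σ = √[24.1743 / 6] = 2.0072%
VaR = −(r̄ − z·σ) = −(0.9714 − 1.960 × 2.0072) = −(-2.9627) = 2.9627%

2.96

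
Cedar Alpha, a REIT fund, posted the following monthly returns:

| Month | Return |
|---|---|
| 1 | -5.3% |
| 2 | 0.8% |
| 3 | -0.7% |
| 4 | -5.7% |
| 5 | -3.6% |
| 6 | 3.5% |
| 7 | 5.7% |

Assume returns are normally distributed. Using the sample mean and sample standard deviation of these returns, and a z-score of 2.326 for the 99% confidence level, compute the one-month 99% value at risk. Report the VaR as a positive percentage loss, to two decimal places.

10.96

r̄ = (-5.3 + 0.8 − 0.7 − 5.7 − 3.6 + 3.5 + 5.7) / 7 = -0.7571%
Σ(r − r̄)² = 115.3971; sample σ = √(115.3971/6) = 4.3855%
VaR = −(r̄ − z·σ) = −(-0.7571 − 2.326 × 4.3855) = −(-10.9578) = 10.9578%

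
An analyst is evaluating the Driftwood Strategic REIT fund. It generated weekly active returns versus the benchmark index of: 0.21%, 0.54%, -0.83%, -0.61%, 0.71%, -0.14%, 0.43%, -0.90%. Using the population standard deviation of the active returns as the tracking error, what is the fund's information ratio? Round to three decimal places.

μ = (0.21 + 0.54 − 0.83 − 0.61 + 0.71 − 0.14 + 0.43 − 0.9) / 8 = -0.0738%
Σ(r − μ)² = 2.8718; population σ = √(2.8718/8) = 0.5991%
IR = μ / tracking error = -0.0738 / 0.5991 = -0.1232

-0.123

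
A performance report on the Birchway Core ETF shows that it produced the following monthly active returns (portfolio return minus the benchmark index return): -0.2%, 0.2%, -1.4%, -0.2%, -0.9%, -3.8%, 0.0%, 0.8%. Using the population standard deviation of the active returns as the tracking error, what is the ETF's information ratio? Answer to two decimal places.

Mean return r̄ = -5.50 / 8 = -0.6875%
Σ(r − r̄)² = (-0.2 − (-0.6875))² + (0.2 − (-0.6875))² + … = 14.1888
σ = √[14.1888 / 8] = 1.3318%
IR = r̄ / tracking error = -0.6875 / 1.3318 = -0.5162

-0.52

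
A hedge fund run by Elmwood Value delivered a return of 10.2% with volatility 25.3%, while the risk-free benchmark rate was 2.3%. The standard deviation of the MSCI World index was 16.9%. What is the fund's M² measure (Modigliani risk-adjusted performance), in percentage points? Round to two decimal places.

7.58

Sharpe = (Rp − Rf) / σp = (10.2% − 2.3%) / 25.3% = 0.3123
M² = Rf + Sharpe × σm = 2.3% + 0.3123 × 16.9% = 7.5779%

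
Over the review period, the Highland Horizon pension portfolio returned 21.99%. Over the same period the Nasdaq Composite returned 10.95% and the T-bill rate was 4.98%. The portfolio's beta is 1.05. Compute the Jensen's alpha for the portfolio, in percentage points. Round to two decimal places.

10.74

CAPM expected return = Rf + β(Rm − Rf) = 4.98% + 1.05 × (10.95% − 4.98%) = 4.98 + 1.05 × 5.97 = 11.2485%
Jensen's α = Rp − E[R] = 21.99% − 11.2485% = 10.7415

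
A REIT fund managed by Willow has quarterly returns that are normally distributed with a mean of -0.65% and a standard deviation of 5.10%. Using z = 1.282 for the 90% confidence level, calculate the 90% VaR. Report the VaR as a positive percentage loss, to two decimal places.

7.19

VaR (as % loss) = −(μ − z·σ) = −(-0.65% − 1.282 × 5.10%) = −(-7.1882%) = 7.1882%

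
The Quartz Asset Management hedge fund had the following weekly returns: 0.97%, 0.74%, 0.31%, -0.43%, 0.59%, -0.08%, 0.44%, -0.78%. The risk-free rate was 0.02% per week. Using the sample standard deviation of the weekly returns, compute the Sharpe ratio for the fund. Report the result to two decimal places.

0.33

Mean return r̄ = 1.760 / 8 = 0.2200%
Σ(r − r̄)² = (0.97 − 0.2200)² + (0.74 − 0.2200)² + (0.31 − 0.2200)² + … = 2.5388
σ = √[2.5388 / 7] = 0.6022%
Sharpe = (r̄ − rf) / σ = (0.2200 − 0.02) / 0.6022 = 0.2000 / 0.6022 = 0.3321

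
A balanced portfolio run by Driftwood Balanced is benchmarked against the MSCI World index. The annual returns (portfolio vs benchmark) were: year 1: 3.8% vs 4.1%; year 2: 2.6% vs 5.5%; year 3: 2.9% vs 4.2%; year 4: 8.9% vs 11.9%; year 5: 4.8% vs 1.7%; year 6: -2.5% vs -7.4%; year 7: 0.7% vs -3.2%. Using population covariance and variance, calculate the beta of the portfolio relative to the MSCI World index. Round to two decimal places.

0.52

r̄p = 3.0286%,  r̄m = 2.4000%
Cov = Σ(rp − r̄p)(rm − r̄m) / 7 = 17.3586
Var(rm) = Σ(rm − r̄m)² / 7 = 33.4114
β = Cov / Var = 17.3586 / 33.4114 = 0.5195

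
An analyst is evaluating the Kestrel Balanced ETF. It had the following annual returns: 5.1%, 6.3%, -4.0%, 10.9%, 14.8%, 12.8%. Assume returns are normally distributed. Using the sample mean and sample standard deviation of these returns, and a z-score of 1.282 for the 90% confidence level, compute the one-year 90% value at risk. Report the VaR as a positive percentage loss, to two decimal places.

1.09

μ = (5.1 + 6.3 − 4 + 10.9 + 14.8 + 12.8) / 6 = 45.90 / 6 = 7.6500%
Sample std dev = √[232.2550 / 5] = 6.8155%
VaR = −(μ − z·σ) = −(7.6500 − 1.282 × 6.8155) = −(-1.0875) = 1.0875%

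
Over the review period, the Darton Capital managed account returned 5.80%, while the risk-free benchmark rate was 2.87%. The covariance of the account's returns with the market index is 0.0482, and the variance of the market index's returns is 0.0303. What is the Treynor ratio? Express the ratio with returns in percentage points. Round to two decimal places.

1.84

β = Cov / Var = 0.0482 / 0.0303 = 1.5908
Treynor = (Rp − Rf) / β = (5.80% − 2.87%) / 1.5908 = 2.93 / 1.5908 = 1.8418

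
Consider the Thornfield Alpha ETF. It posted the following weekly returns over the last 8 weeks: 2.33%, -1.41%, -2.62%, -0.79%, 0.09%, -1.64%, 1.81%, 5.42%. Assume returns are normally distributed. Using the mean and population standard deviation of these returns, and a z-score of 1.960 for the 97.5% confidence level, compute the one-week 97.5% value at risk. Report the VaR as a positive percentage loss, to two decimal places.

4.45

r̄ = (2.33 − 1.41 − 2.62 − 0.79 + 0.09 − 1.64 + 1.81 + 5.42) / 8 = 3.190 / 8 = 0.3988%
Population std dev = √[48.9837 / 8] = 2.4745%
VaR = −(r̄ − z·σ) = −(0.3988 − 1.960 × 2.4745) = −(-4.4512) = 4.4512%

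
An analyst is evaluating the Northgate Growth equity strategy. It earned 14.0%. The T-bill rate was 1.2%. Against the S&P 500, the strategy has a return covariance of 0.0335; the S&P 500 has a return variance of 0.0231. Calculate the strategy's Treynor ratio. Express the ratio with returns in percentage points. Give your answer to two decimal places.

β = Cov / Var = 0.0335 / 0.0231 = 1.4502
Treynor = (Rp − Rf) / β = (14.0% − 1.2%) / 1.4502 = 12.80 / 1.4502 = 8.8264

8.83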